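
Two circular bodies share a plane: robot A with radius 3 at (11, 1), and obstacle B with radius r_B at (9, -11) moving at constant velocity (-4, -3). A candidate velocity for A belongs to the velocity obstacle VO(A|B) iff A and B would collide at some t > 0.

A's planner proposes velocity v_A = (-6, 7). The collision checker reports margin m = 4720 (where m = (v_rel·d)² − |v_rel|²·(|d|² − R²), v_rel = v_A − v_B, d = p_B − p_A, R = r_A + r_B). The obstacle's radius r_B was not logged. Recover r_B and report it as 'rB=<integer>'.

m = 4720
d = (-2, -12);  v_rel = (-2, 10),  |v_rel|² = 104
v_rel×d = (-2)·(-12) − (10)·(-2) = 44
since m = R²·104 − 44²:  R² = (1936 + 4720) / 104 = 64
R = √64 = 8  ⇒  r_B = 8 − 3 = 5

rB=5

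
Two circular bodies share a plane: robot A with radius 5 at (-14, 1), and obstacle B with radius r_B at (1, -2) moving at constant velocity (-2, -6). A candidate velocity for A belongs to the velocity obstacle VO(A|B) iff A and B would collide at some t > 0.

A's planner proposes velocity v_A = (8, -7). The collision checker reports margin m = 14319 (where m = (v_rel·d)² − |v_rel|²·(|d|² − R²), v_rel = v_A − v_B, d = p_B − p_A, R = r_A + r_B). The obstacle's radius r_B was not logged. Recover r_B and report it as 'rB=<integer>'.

m = 14319
d = (15, -3);  v_rel = (10, -1),  |v_rel|² = 101
v_rel×d = (10)·(-3) − (-1)·(15) = -15
since m = R²·101 − (-15)²:  R² = (225 + 14319) / 101 = 144
R = √144 = 12  ⇒  r_B = 12 − 5 = 7

rB=7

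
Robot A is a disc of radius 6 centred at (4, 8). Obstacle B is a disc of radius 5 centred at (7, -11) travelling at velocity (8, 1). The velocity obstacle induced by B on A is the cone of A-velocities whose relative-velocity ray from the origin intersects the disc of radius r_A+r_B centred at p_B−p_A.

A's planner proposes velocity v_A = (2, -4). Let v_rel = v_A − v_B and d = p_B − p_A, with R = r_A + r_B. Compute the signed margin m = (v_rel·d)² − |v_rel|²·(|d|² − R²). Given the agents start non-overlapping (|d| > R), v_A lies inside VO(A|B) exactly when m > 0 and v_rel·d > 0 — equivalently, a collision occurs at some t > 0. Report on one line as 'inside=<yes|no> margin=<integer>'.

d = (3, -19),  |d|² = 370;  R = 6+5 = 11,  c = 370−11² = 249
v_rel = (-6, -5),  |v_rel|² = 61;  v_rel·d = (-6)·(3) + (-5)·(-19) = 77
61·t² − 154·t + 249 = 0  ⇒  m = 77² − 61·249 = -9260
m = -9260 < 0,  v_rel·d = 77 > 0  ⇒  outside

inside=no margin=-9260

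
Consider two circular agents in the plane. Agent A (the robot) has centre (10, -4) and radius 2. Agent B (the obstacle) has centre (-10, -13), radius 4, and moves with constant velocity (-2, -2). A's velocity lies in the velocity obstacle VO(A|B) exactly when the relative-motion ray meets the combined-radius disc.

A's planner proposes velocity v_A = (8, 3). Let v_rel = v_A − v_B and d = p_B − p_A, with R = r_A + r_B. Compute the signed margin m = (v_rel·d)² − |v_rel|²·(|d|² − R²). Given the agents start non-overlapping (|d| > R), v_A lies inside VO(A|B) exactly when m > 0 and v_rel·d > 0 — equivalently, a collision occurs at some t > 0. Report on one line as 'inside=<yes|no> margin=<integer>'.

d = (-20, -9),  |d|² = 481;  R = 2+4 = 6,  c = 481−6² = 445
v_rel = (10, 5),  |v_rel|² = 125;  v_rel·d = (10)·(-20) + (5)·(-9) = -245
125·t² + 490·t + 445 = 0  ⇒  m = (-245)² − 125·445 = 4400
m = 4400 > 0,  v_rel·d = -245 < 0  ⇒  outside

inside=no margin=4400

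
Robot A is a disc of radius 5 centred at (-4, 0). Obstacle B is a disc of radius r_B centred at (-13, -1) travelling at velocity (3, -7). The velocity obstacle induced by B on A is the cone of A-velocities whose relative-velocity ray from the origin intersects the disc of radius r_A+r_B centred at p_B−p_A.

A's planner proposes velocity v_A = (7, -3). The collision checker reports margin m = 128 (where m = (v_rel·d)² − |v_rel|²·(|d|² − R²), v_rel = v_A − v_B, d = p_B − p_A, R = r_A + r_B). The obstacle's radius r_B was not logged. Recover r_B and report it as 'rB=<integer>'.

m = 128
d = (-9, -1);  v_rel = (4, 4),  |v_rel|² = 32
v_rel×d = (4)·(-1) − (4)·(-9) = 32
since m = R²·32 − 32²:  R² = (1024 + 128) / 32 = 36
R = √36 = 6  ⇒  r_B = 6 − 5 = 1

rB=1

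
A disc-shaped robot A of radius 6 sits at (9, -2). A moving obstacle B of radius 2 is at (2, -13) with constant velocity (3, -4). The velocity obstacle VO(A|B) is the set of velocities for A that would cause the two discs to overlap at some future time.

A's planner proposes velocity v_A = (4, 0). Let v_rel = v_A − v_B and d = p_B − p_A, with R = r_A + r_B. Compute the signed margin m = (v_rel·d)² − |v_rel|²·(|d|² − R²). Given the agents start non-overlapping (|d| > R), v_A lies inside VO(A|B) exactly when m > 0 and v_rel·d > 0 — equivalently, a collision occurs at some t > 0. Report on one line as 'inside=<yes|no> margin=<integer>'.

d = (-7, -11),  |d|² = 170;  R = 6+2 = 8,  c = 170−8² = 106
v_rel = (1, 4),  |v_rel|² = 17;  v_rel·d = (1)·(-7) + (4)·(-11) = -51
17·t² + 102·t + 106 = 0  ⇒  m = (-51)² − 17·106 = 799
m = 799 > 0,  v_rel·d = -51 < 0  ⇒  outside

inside=no margin=799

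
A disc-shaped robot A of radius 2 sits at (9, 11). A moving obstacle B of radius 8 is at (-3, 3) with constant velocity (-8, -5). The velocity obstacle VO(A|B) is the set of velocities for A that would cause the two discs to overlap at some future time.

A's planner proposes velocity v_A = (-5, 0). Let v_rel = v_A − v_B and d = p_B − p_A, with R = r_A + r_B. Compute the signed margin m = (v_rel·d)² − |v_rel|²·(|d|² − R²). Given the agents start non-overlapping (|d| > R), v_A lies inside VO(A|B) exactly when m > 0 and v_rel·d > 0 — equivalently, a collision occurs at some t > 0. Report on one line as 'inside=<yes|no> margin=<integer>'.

d = (-12, -8),  |d|² = 208;  R = 2+8 = 10,  c = 208−10² = 108
v_rel = (3, 5),  |v_rel|² = 34;  v_rel·d = (3)·(-12) + (5)·(-8) = -76
34·t² + 152·t + 108 = 0  ⇒  m = (-76)² − 34·108 = 2104
m = 2104 > 0,  v_rel·d = -76 < 0  ⇒  outside

inside=no margin=2104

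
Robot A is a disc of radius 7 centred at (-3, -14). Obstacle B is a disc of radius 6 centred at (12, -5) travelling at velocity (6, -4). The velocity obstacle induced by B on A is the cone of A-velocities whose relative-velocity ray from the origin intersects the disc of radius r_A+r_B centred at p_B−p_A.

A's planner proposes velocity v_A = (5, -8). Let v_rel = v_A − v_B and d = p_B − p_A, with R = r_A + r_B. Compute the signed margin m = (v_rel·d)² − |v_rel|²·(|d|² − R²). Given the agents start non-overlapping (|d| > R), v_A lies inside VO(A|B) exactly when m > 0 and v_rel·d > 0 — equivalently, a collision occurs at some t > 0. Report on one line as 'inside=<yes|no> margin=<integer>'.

d = (15, 9),  |d|² = 306;  R = 7+6 = 13,  c = 306−13² = 137
v_rel = (-1, -4),  |v_rel|² = 17;  v_rel·d = (-1)·(15) + (-4)·(9) = -51
17·t² + 102·t + 137 = 0  ⇒  m = (-51)² − 17·137 = 272
m = 272 > 0,  v_rel·d = -51 < 0  ⇒  outside

inside=no margin=272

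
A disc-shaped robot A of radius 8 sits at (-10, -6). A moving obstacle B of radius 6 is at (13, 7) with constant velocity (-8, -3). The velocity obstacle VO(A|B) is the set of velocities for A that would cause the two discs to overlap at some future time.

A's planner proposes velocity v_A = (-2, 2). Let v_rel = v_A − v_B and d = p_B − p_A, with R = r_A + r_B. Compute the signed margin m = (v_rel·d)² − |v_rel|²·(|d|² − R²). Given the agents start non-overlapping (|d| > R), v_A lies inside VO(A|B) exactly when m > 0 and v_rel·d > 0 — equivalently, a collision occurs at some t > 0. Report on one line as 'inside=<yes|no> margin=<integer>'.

d = (23, 13),  |d|² = 698;  R = 8+6 = 14,  c = 698−14² = 502
v_rel = (6, 5),  |v_rel|² = 61;  v_rel·d = (6)·(23) + (5)·(13) = 203
61·t² − 406·t + 502 = 0  ⇒  m = 203² − 61·502 = 10587
m = 10587 > 0,  v_rel·d = 203 > 0  ⇒  inside

inside=yes margin=10587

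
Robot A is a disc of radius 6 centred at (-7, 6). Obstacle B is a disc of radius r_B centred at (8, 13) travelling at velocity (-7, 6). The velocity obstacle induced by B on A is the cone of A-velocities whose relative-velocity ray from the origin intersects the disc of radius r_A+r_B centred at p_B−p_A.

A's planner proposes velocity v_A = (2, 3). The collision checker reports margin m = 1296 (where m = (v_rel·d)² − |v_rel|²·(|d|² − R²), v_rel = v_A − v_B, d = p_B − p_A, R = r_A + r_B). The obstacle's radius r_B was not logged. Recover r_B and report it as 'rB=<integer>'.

m = 1296
d = (15, 7);  v_rel = (9, -3),  |v_rel|² = 90
v_rel×d = (9)·(7) − (-3)·(15) = 108
since m = R²·90 − 108²:  R² = (11664 + 1296) / 90 = 144
R = √144 = 12  ⇒  r_B = 12 − 6 = 6

rB=6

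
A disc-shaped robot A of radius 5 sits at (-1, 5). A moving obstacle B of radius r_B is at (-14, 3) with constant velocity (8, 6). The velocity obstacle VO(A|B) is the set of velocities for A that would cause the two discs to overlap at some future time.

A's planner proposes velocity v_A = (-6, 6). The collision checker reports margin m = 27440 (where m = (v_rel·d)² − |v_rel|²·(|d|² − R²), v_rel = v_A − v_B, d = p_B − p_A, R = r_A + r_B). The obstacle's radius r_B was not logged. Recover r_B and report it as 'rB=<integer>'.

m = 27440
d = (-13, -2);  v_rel = (-14, 0),  |v_rel|² = 196
v_rel×d = (-14)·(-2) − (0)·(-13) = 28
since m = R²·196 − 28²:  R² = (784 + 27440) / 196 = 144
R = √144 = 12  ⇒  r_B = 12 − 5 = 7

rB=7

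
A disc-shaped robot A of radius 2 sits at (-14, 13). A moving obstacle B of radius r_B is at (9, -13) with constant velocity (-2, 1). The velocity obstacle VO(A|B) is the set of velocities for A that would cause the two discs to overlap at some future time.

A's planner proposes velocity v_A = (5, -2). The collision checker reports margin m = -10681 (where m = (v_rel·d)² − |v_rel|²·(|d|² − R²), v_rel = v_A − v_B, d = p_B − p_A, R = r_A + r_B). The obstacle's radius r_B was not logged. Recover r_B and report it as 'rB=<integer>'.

m = -10681
d = (23, -26);  v_rel = (7, -3),  |v_rel|² = 58
v_rel×d = (7)·(-26) − (-3)·(23) = -113
since m = R²·58 − (-113)²:  R² = (12769 + -10681) / 58 = 36
R = √36 = 6  ⇒  r_B = 6 − 2 = 4

rB=4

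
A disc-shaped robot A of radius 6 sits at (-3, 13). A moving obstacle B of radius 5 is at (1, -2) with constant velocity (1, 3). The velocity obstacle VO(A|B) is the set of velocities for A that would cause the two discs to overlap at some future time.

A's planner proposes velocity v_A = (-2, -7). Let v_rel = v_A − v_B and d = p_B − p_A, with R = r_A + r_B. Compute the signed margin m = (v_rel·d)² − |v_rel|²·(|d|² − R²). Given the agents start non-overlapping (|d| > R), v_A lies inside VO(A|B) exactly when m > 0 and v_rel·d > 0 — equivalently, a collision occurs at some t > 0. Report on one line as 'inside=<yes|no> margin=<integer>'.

d = (4, -15),  |d|² = 241;  R = 6+5 = 11,  c = 241−11² = 120
v_rel = (-3, -10),  |v_rel|² = 109;  v_rel·d = (-3)·(4) + (-10)·(-15) = 138
109·t² − 276·t + 120 = 0  ⇒  m = 138² − 109·120 = 5964
m = 5964 > 0,  v_rel·d = 138 > 0  ⇒  inside

inside=yes margin=5964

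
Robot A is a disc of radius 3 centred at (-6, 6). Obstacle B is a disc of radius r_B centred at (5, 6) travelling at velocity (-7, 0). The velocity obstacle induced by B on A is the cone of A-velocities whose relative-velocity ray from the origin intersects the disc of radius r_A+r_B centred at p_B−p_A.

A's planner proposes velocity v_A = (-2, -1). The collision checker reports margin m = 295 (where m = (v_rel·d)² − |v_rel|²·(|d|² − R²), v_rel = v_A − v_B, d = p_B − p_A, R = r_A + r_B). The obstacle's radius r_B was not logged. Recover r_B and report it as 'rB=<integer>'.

m = 295
d = (11, 0);  v_rel = (5, -1),  |v_rel|² = 26
v_rel×d = (5)·(0) − (-1)·(11) = 11
since m = R²·26 − 11²:  R² = (121 + 295) / 26 = 16
R = √16 = 4  ⇒  r_B = 4 − 3 = 1

rB=1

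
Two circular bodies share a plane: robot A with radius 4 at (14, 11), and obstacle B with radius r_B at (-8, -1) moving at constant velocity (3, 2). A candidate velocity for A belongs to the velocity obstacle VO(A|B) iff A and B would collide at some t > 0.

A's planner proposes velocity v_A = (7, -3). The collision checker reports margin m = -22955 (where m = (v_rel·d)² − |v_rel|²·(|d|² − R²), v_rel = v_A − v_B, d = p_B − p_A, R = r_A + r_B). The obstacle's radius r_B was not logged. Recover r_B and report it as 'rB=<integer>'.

m = -22955
d = (-22, -12);  v_rel = (4, -5),  |v_rel|² = 41
v_rel×d = (4)·(-12) − (-5)·(-22) = -158
since m = R²·41 − (-158)²:  R² = (24964 + -22955) / 41 = 49
R = √49 = 7  ⇒  r_B = 7 − 4 = 3

rB=3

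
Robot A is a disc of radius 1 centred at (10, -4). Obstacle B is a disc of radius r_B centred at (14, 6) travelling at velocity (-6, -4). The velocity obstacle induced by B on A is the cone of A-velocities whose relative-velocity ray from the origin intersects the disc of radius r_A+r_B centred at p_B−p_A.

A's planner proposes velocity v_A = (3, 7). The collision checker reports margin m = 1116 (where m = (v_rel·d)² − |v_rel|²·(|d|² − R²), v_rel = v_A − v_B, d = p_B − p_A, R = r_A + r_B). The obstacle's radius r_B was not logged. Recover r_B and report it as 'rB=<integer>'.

m = 1116
d = (4, 10);  v_rel = (9, 11),  |v_rel|² = 202
v_rel×d = (9)·(10) − (11)·(4) = 46
since m = R²·202 − 46²:  R² = (2116 + 1116) / 202 = 16
R = √16 = 4  ⇒  r_B = 4 − 1 = 3

rB=3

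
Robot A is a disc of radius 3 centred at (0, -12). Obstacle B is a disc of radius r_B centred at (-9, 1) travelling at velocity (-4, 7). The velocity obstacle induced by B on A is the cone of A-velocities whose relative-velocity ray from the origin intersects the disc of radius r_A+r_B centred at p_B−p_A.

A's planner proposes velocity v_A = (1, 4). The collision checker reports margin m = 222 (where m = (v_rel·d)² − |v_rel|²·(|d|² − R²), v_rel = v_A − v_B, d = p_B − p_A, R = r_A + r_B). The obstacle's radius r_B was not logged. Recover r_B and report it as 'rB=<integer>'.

m = 222
d = (-9, 13);  v_rel = (5, -3),  |v_rel|² = 34
v_rel×d = (5)·(13) − (-3)·(-9) = 38
since m = R²·34 − 38²:  R² = (1444 + 222) / 34 = 49
R = √49 = 7  ⇒  r_B = 7 − 3 = 4

rB=4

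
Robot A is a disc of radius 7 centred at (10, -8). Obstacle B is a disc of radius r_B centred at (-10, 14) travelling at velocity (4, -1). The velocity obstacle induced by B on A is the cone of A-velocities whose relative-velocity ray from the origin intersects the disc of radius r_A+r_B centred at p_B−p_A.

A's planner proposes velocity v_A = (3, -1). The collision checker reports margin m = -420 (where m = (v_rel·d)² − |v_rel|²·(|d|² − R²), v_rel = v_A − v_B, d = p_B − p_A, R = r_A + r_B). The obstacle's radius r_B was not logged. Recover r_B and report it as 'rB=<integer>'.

m = -420
d = (-20, 22);  v_rel = (-1, 0),  |v_rel|² = 1
v_rel×d = (-1)·(22) − (0)·(-20) = -22
since m = R²·1 − (-22)²:  R² = (484 + -420) / 1 = 64
R = √64 = 8  ⇒  r_B = 8 − 7 = 1

rB=1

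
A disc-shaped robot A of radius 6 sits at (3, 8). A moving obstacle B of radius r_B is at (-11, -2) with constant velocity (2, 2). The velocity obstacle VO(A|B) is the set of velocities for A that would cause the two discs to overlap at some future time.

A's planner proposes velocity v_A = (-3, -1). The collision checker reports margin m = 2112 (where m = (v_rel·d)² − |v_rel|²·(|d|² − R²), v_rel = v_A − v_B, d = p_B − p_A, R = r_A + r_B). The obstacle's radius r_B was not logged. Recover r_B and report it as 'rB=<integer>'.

m = 2112
d = (-14, -10);  v_rel = (-5, -3),  |v_rel|² = 34
v_rel×d = (-5)·(-10) − (-3)·(-14) = 8
since m = R²·34 − 8²:  R² = (64 + 2112) / 34 = 64
R = √64 = 8  ⇒  r_B = 8 − 6 = 2

rB=2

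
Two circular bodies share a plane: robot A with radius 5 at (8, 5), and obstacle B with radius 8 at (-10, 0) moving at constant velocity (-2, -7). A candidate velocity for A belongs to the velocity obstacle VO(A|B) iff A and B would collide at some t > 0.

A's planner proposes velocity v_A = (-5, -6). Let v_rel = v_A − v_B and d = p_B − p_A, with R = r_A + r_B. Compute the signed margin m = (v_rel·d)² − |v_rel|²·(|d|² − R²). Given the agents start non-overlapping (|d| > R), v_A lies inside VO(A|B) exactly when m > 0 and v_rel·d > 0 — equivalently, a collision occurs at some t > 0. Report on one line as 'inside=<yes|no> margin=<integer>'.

d = (-18, -5),  |d|² = 349;  R = 5+8 = 13,  c = 349−13² = 180
v_rel = (-3, 1),  |v_rel|² = 10;  v_rel·d = (-3)·(-18) + (1)·(-5) = 49
10·t² − 98·t + 180 = 0  ⇒  m = 49² − 10·180 = 601
m = 601 > 0,  v_rel·d = 49 > 0  ⇒  inside

inside=yes margin=601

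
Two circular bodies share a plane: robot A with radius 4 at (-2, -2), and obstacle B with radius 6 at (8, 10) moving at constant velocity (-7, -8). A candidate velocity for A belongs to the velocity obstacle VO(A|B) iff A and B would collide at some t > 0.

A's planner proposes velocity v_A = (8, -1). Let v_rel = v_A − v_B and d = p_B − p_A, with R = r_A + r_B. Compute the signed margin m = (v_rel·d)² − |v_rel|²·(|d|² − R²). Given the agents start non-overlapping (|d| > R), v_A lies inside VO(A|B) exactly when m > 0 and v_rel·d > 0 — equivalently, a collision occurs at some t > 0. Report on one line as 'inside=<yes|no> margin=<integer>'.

d = (10, 12),  |d|² = 244;  R = 4+6 = 10,  c = 244−10² = 144
v_rel = (15, 7),  |v_rel|² = 274;  v_rel·d = (15)·(10) + (7)·(12) = 234
274·t² − 468·t + 144 = 0  ⇒  m = 234² − 274·144 = 15300
m = 15300 > 0,  v_rel·d = 234 > 0  ⇒  inside

inside=yes margin=15300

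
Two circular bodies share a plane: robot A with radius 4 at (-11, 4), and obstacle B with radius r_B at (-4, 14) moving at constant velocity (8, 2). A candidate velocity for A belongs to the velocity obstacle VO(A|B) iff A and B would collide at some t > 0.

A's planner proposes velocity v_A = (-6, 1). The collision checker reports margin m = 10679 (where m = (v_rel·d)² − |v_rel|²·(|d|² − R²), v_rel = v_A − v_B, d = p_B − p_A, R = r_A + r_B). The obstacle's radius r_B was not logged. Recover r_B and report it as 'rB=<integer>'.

m = 10679
d = (7, 10);  v_rel = (-14, -1),  |v_rel|² = 197
v_rel×d = (-14)·(10) − (-1)·(7) = -133
since m = R²·197 − (-133)²:  R² = (17689 + 10679) / 197 = 144
R = √144 = 12  ⇒  r_B = 12 − 4 = 8

rB=8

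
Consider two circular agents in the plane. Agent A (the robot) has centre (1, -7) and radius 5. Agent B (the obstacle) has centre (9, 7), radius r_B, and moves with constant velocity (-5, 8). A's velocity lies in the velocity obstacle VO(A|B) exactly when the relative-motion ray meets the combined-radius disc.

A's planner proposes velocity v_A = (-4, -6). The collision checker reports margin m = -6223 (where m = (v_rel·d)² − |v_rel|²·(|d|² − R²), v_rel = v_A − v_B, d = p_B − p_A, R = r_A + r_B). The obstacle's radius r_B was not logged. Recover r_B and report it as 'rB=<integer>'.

m = -6223
d = (8, 14);  v_rel = (1, -14),  |v_rel|² = 197
v_rel×d = (1)·(14) − (-14)·(8) = 126
since m = R²·197 − 126²:  R² = (15876 + -6223) / 197 = 49
R = √49 = 7  ⇒  r_B = 7 − 5 = 2

rB=2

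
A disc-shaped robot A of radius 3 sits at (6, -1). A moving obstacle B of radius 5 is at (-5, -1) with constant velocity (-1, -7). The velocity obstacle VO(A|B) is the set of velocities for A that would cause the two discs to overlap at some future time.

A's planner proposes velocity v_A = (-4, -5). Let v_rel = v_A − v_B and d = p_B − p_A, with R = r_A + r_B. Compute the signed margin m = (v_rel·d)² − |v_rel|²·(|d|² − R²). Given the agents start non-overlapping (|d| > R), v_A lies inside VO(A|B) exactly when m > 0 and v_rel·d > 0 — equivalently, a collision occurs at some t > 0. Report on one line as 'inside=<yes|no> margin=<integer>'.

d = (-11, 0),  |d|² = 121;  R = 3+5 = 8,  c = 121−8² = 57
v_rel = (-3, 2),  |v_rel|² = 13;  v_rel·d = (-3)·(-11) + (2)·(0) = 33
13·t² − 66·t + 57 = 0  ⇒  m = 33² − 13·57 = 348
m = 348 > 0,  v_rel·d = 33 > 0  ⇒  inside

inside=yes margin=348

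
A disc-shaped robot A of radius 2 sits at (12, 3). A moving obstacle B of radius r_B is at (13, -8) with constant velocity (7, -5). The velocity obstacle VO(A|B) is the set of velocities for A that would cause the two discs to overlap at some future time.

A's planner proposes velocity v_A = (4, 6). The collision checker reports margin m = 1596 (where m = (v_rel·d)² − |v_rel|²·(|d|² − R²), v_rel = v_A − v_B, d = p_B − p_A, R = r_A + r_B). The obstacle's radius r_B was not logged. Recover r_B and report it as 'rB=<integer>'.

m = 1596
d = (1, -11);  v_rel = (-3, 11),  |v_rel|² = 130
v_rel×d = (-3)·(-11) − (11)·(1) = 22
since m = R²·130 − 22²:  R² = (484 + 1596) / 130 = 16
R = √16 = 4  ⇒  r_B = 4 − 2 = 2

rB=2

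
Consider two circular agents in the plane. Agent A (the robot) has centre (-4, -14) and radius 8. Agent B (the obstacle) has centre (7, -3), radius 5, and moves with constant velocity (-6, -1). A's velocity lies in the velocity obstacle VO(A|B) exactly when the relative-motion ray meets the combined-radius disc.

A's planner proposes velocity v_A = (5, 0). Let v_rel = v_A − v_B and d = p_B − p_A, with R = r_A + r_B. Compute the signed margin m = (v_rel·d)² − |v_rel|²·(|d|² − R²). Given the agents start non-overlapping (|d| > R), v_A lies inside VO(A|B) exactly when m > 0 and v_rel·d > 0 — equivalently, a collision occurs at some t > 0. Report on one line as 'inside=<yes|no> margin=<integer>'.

d = (11, 11),  |d|² = 242;  R = 8+5 = 13,  c = 242−13² = 73
v_rel = (11, 1),  |v_rel|² = 122;  v_rel·d = (11)·(11) + (1)·(11) = 132
122·t² − 264·t + 73 = 0  ⇒  m = 132² − 122·73 = 8518
m = 8518 > 0,  v_rel·d = 132 > 0  ⇒  inside

inside=yes margin=8518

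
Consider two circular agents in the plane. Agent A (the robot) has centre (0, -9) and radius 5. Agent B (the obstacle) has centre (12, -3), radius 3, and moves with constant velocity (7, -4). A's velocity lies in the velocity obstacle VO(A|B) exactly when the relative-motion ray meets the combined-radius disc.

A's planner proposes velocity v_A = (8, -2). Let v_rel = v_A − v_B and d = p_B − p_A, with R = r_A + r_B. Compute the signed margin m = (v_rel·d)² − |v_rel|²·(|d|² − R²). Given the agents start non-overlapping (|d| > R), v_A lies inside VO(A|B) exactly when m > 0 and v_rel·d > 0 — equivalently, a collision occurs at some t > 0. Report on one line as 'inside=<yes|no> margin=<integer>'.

d = (12, 6),  |d|² = 180;  R = 5+3 = 8,  c = 180−8² = 116
v_rel = (1, 2),  |v_rel|² = 5;  v_rel·d = (1)·(12) + (2)·(6) = 24
5·t² − 48·t + 116 = 0  ⇒  m = 24² − 5·116 = -4
m = -4 < 0,  v_rel·d = 24 > 0  ⇒  outside

inside=no margin=-4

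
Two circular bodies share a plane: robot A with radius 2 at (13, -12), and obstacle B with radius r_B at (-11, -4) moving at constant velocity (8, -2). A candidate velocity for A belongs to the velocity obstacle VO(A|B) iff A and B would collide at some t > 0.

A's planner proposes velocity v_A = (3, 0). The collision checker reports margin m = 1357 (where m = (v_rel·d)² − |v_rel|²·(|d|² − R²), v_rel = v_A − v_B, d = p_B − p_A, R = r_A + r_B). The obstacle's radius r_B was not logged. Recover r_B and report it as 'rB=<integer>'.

m = 1357
d = (-24, 8);  v_rel = (-5, 2),  |v_rel|² = 29
v_rel×d = (-5)·(8) − (2)·(-24) = 8
since m = R²·29 − 8²:  R² = (64 + 1357) / 29 = 49
R = √49 = 7  ⇒  r_B = 7 − 2 = 5

rB=5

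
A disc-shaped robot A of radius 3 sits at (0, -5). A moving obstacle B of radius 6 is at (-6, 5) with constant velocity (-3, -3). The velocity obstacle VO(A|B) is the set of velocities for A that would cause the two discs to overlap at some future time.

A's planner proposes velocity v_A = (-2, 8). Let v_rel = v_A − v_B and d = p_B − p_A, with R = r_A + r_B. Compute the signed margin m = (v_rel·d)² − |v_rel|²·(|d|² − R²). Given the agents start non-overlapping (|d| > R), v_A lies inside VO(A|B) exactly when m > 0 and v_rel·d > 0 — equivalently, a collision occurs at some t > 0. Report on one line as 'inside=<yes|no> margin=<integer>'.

d = (-6, 10),  |d|² = 136;  R = 3+6 = 9,  c = 136−9² = 55
v_rel = (1, 11),  |v_rel|² = 122;  v_rel·d = (1)·(-6) + (11)·(10) = 104
122·t² − 208·t + 55 = 0  ⇒  m = 104² − 122·55 = 4106
m = 4106 > 0,  v_rel·d = 104 > 0  ⇒  inside

inside=yes margin=4106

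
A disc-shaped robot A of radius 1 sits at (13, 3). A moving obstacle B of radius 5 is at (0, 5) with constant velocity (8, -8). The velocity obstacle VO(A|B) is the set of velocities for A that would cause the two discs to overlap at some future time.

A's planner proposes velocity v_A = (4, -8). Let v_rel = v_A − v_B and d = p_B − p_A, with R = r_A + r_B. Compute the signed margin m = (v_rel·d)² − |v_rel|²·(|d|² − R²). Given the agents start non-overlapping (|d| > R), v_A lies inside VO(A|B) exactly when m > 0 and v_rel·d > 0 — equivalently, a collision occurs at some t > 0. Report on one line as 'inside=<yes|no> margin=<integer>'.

d = (-13, 2),  |d|² = 173;  R = 1+5 = 6,  c = 173−6² = 137
v_rel = (-4, 0),  |v_rel|² = 16;  v_rel·d = (-4)·(-13) + (0)·(2) = 52
16·t² − 104·t + 137 = 0  ⇒  m = 52² − 16·137 = 512
m = 512 > 0,  v_rel·d = 52 > 0  ⇒  inside

inside=yes margin=512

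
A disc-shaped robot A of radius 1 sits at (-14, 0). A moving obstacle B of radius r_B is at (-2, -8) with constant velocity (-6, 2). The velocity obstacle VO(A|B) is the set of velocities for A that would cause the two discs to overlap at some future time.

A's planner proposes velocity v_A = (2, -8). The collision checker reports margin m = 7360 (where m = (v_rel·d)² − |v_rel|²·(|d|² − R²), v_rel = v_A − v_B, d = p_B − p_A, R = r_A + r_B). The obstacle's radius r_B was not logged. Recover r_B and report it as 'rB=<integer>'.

m = 7360
d = (12, -8);  v_rel = (8, -10),  |v_rel|² = 164
v_rel×d = (8)·(-8) − (-10)·(12) = 56
since m = R²·164 − 56²:  R² = (3136 + 7360) / 164 = 64
R = √64 = 8  ⇒  r_B = 8 − 1 = 7

rB=7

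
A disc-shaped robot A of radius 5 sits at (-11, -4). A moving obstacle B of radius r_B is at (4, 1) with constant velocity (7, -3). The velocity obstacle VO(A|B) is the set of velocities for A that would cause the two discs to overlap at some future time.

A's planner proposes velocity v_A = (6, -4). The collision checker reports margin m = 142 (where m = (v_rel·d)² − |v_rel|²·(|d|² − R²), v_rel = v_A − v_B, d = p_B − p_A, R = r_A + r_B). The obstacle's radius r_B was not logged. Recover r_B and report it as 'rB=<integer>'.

m = 142
d = (15, 5);  v_rel = (-1, -1),  |v_rel|² = 2
v_rel×d = (-1)·(5) − (-1)·(15) = 10
since m = R²·2 − 10²:  R² = (100 + 142) / 2 = 121
R = √121 = 11  ⇒  r_B = 11 − 5 = 6

rB=6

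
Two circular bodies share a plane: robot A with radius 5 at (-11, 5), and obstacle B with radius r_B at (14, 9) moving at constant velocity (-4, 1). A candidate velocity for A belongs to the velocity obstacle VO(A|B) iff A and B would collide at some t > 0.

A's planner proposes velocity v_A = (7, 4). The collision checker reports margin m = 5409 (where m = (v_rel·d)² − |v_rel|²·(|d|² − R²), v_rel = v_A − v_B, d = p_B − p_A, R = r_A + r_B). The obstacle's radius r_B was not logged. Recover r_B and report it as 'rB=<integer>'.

m = 5409
d = (25, 4);  v_rel = (11, 3),  |v_rel|² = 130
v_rel×d = (11)·(4) − (3)·(25) = -31
since m = R²·130 − (-31)²:  R² = (961 + 5409) / 130 = 49
R = √49 = 7  ⇒  r_B = 7 − 5 = 2

rB=2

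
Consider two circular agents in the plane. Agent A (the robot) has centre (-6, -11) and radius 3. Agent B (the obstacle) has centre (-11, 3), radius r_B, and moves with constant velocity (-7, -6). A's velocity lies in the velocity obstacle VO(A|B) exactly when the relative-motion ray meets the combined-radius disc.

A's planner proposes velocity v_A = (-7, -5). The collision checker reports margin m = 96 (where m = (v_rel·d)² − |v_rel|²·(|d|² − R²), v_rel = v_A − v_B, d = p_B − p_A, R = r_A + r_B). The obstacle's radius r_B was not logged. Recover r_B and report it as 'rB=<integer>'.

m = 96
d = (-5, 14);  v_rel = (0, 1),  |v_rel|² = 1
v_rel×d = (0)·(14) − (1)·(-5) = 5
since m = R²·1 − 5²:  R² = (25 + 96) / 1 = 121
R = √121 = 11  ⇒  r_B = 11 − 3 = 8

rB=8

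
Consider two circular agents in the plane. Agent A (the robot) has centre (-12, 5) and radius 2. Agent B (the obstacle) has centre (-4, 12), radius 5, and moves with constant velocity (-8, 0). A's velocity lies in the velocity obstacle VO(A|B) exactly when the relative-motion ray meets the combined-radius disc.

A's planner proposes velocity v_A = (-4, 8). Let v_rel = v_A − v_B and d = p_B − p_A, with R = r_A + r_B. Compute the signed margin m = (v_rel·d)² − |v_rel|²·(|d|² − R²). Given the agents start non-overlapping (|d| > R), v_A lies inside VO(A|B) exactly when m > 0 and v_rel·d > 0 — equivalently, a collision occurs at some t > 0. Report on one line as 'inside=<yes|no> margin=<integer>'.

d = (8, 7),  |d|² = 113;  R = 2+5 = 7,  c = 113−7² = 64
v_rel = (4, 8),  |v_rel|² = 80;  v_rel·d = (4)·(8) + (8)·(7) = 88
80·t² − 176·t + 64 = 0  ⇒  m = 88² − 80·64 = 2624
m = 2624 > 0,  v_rel·d = 88 > 0  ⇒  inside

inside=yes margin=2624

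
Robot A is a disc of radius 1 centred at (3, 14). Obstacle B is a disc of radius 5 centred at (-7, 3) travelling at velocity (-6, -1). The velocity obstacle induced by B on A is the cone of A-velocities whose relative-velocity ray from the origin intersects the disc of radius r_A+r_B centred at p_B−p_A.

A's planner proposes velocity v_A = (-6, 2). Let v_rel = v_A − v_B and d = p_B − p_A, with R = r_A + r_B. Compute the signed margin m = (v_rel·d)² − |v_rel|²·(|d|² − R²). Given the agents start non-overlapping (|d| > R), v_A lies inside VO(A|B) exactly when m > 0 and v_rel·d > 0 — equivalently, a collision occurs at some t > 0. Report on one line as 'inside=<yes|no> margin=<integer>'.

d = (-10, -11),  |d|² = 221;  R = 1+5 = 6,  c = 221−6² = 185
v_rel = (0, 3),  |v_rel|² = 9;  v_rel·d = (0)·(-10) + (3)·(-11) = -33
9·t² + 66·t + 185 = 0  ⇒  m = (-33)² − 9·185 = -576
m = -576 < 0,  v_rel·d = -33 < 0  ⇒  outside

inside=no margin=-576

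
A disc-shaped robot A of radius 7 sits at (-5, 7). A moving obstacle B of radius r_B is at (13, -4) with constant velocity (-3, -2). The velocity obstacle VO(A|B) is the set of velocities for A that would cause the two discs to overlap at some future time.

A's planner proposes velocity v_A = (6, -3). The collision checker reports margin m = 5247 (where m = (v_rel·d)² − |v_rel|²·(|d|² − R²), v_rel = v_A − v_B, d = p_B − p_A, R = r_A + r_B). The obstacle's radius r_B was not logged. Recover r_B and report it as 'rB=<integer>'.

m = 5247
d = (18, -11);  v_rel = (9, -1),  |v_rel|² = 82
v_rel×d = (9)·(-11) − (-1)·(18) = -81
since m = R²·82 − (-81)²:  R² = (6561 + 5247) / 82 = 144
R = √144 = 12  ⇒  r_B = 12 − 7 = 5

rB=5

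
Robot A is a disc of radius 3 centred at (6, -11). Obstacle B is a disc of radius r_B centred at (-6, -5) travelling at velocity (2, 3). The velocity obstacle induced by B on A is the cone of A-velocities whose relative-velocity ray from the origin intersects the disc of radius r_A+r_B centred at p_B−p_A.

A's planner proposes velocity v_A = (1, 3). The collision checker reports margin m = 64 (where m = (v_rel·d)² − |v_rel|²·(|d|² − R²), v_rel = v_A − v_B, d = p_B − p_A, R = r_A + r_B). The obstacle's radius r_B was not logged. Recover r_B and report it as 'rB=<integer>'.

m = 64
d = (-12, 6);  v_rel = (-1, 0),  |v_rel|² = 1
v_rel×d = (-1)·(6) − (0)·(-12) = -6
since m = R²·1 − (-6)²:  R² = (36 + 64) / 1 = 100
R = √100 = 10  ⇒  r_B = 10 − 3 = 7

rB=7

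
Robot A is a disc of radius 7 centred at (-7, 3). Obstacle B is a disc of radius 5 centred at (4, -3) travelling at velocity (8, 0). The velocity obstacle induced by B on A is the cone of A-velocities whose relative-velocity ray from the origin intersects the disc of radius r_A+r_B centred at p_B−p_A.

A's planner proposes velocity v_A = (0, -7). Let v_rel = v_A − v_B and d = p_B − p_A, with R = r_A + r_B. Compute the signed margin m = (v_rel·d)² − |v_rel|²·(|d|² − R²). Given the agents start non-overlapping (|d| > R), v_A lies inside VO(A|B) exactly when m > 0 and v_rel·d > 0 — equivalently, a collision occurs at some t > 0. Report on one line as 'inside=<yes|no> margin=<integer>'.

d = (11, -6),  |d|² = 157;  R = 7+5 = 12,  c = 157−12² = 13
v_rel = (-8, -7),  |v_rel|² = 113;  v_rel·d = (-8)·(11) + (-7)·(-6) = -46
113·t² + 92·t + 13 = 0  ⇒  m = (-46)² − 113·13 = 647
m = 647 > 0,  v_rel·d = -46 < 0  ⇒  outside

inside=no margin=647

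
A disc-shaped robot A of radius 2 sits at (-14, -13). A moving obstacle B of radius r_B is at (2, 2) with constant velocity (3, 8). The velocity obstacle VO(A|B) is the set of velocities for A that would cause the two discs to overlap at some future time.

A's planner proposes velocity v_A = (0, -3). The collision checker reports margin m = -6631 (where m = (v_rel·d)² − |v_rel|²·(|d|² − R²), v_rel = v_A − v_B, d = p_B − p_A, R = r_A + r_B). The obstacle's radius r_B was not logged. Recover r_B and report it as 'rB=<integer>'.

m = -6631
d = (16, 15);  v_rel = (-3, -11),  |v_rel|² = 130
v_rel×d = (-3)·(15) − (-11)·(16) = 131
since m = R²·130 − 131²:  R² = (17161 + -6631) / 130 = 81
R = √81 = 9  ⇒  r_B = 9 − 2 = 7

rB=7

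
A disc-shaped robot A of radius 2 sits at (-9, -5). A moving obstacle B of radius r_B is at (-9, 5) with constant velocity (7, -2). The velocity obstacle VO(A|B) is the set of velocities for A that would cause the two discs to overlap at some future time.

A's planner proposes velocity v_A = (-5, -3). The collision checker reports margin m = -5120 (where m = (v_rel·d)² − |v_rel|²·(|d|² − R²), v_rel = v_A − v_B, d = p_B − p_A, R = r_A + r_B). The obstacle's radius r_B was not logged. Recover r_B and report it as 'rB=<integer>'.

m = -5120
d = (0, 10);  v_rel = (-12, -1),  |v_rel|² = 145
v_rel×d = (-12)·(10) − (-1)·(0) = -120
since m = R²·145 − (-120)²:  R² = (14400 + -5120) / 145 = 64
R = √64 = 8  ⇒  r_B = 8 − 2 = 6

rB=6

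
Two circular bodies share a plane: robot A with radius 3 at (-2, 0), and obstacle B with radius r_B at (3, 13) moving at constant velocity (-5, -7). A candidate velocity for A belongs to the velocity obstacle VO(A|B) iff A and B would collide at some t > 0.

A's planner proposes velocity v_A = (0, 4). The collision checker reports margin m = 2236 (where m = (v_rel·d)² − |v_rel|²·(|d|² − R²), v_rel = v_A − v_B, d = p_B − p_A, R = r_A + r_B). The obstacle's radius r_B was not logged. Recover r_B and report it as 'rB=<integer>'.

m = 2236
d = (5, 13);  v_rel = (5, 11),  |v_rel|² = 146
v_rel×d = (5)·(13) − (11)·(5) = 10
since m = R²·146 − 10²:  R² = (100 + 2236) / 146 = 16
R = √16 = 4  ⇒  r_B = 4 − 3 = 1

rB=1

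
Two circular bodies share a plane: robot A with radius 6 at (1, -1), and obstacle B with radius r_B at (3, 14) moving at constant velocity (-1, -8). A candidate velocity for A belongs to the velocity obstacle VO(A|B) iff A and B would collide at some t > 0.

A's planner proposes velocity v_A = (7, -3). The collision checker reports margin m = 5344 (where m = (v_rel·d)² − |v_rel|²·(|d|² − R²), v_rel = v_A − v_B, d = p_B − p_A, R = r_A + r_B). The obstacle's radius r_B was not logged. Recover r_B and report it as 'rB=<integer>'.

m = 5344
d = (2, 15);  v_rel = (8, 5),  |v_rel|² = 89
v_rel×d = (8)·(15) − (5)·(2) = 110
since m = R²·89 − 110²:  R² = (12100 + 5344) / 89 = 196
R = √196 = 14  ⇒  r_B = 14 − 6 = 8

rB=8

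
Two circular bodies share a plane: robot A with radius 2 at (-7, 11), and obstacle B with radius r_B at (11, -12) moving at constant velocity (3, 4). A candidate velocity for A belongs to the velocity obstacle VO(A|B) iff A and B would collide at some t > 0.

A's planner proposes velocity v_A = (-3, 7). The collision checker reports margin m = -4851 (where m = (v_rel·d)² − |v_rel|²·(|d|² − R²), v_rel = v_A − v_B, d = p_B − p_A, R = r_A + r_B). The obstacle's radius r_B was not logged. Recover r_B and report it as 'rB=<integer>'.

m = -4851
d = (18, -23);  v_rel = (-6, 3),  |v_rel|² = 45
v_rel×d = (-6)·(-23) − (3)·(18) = 84
since m = R²·45 − 84²:  R² = (7056 + -4851) / 45 = 49
R = √49 = 7  ⇒  r_B = 7 − 2 = 5

rB=5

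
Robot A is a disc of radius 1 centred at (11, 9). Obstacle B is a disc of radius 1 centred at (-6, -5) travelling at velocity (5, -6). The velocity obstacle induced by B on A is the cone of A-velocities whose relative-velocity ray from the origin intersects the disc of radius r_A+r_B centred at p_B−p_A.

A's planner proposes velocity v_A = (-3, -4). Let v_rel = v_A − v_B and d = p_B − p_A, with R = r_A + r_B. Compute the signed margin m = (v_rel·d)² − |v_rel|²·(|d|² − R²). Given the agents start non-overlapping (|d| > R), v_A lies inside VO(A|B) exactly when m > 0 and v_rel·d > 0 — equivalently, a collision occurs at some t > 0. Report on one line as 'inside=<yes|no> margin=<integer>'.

d = (-17, -14),  |d|² = 485;  R = 1+1 = 2,  c = 485−2² = 481
v_rel = (-8, 2),  |v_rel|² = 68;  v_rel·d = (-8)·(-17) + (2)·(-14) = 108
68·t² − 216·t + 481 = 0  ⇒  m = 108² − 68·481 = -21044
m = -21044 < 0,  v_rel·d = 108 > 0  ⇒  outside

inside=no margin=-21044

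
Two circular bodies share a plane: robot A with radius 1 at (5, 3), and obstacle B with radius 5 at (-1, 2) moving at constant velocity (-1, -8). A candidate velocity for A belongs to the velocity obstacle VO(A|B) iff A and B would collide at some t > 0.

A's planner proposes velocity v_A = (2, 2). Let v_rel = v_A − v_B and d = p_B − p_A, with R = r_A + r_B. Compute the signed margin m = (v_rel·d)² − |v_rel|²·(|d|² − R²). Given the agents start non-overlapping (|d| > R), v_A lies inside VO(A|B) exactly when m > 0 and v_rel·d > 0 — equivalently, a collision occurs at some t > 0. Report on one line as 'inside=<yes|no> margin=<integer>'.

d = (-6, -1),  |d|² = 37;  R = 1+5 = 6,  c = 37−6² = 1
v_rel = (3, 10),  |v_rel|² = 109;  v_rel·d = (3)·(-6) + (10)·(-1) = -28
109·t² + 56·t + 1 = 0  ⇒  m = (-28)² − 109·1 = 675
m = 675 > 0,  v_rel·d = -28 < 0  ⇒  outside

inside=no margin=675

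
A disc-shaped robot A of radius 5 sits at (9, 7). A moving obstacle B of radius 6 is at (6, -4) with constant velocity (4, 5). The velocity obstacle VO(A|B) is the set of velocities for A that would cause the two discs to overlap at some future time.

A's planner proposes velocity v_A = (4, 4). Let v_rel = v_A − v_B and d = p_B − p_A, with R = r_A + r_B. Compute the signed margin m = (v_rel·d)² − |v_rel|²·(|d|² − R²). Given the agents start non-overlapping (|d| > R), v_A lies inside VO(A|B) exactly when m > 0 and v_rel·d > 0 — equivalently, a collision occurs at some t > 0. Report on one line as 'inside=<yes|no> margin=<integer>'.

d = (-3, -11),  |d|² = 130;  R = 5+6 = 11,  c = 130−11² = 9
v_rel = (0, -1),  |v_rel|² = 1;  v_rel·d = (0)·(-3) + (-1)·(-11) = 11
1·t² − 22·t + 9 = 0  ⇒  m = 11² − 1·9 = 112
m = 112 > 0,  v_rel·d = 11 > 0  ⇒  inside

inside=yes margin=112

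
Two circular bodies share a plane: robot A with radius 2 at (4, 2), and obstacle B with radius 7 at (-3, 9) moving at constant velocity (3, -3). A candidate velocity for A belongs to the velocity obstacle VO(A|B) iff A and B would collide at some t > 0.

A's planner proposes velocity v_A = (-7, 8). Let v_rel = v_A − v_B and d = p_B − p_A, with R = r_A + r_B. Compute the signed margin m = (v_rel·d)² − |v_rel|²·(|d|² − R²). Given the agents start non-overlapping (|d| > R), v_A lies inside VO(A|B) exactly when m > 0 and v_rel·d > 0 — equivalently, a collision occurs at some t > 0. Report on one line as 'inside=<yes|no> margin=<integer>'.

d = (-7, 7),  |d|² = 98;  R = 2+7 = 9,  c = 98−9² = 17
v_rel = (-10, 11),  |v_rel|² = 221;  v_rel·d = (-10)·(-7) + (11)·(7) = 147
221·t² − 294·t + 17 = 0  ⇒  m = 147² − 221·17 = 17852
m = 17852 > 0,  v_rel·d = 147 > 0  ⇒  inside

inside=yes margin=17852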